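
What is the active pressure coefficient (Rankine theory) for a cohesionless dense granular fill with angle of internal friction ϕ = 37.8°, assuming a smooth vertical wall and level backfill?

K_a = tan²(45° − φ/2) = tan²(26.10°) = 0.2400.

0.240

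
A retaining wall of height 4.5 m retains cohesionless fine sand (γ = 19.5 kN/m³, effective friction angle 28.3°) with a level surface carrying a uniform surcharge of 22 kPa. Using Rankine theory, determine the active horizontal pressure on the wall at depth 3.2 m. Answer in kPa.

K_a = (1 − sin φ)/(1 + sin φ) = 0.3568.
σ_v = γz + q = 19.5 × 3.2 + 22 = 84.40 kPa.
σ_h = K_a σ_v = 0.3568 × 84.40 = 30.11 kPa.

30.1 kPa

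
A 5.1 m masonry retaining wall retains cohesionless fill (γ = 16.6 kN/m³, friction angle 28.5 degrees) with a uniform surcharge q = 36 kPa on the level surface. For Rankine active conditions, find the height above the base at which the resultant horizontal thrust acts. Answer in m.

2.09 m

K_a = 0.3540.
Triangular part P₁ = ½K_aγH² = 76.41 at H/3 = 1.700 m; rectangular part P₂ = K_a q H = 64.99 at H/2 = 2.550 m.
ȳ = (P₁·1.700 + P₂·2.550)/(P₁+P₂) = 2.091 m.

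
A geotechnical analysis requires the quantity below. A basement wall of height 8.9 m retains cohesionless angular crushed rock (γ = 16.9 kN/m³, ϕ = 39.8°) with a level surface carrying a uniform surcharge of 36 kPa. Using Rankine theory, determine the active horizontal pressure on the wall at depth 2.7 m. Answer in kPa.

K_a = (1 − sin φ)/(1 + sin φ) = 0.2194.
σ_v = γz + q = 16.9 × 2.7 + 36 = 81.63 kPa.
σ_h = K_a σ_v = 0.2194 × 81.63 = 17.91 kPa.

17.9 kPa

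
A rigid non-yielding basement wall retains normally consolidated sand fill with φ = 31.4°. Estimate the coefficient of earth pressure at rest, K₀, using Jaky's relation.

K₀ = 1 − sin φ' = 1 − sin 31.4° = 0.4790.

0.479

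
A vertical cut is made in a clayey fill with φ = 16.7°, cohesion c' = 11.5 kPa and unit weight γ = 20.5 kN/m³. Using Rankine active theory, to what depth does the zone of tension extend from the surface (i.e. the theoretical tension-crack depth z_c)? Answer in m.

K_a = tan²(45° − 16.7°/2) = 0.5536; √K_a = 0.7440.
The active pressure is zero where K_a γ z = 2c√K_a, so z_c = 2c/(γ√K_a) = 2×11.5/(20.5×0.7440) = 1.508 m.

1.51 m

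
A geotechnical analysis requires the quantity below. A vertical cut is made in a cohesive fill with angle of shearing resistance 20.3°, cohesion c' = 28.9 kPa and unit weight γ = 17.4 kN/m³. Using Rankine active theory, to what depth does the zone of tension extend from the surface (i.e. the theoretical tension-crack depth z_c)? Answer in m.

K_a = tan²(45° − 20.3°/2) = 0.4849; √K_a = 0.6963.
The active pressure is zero where K_a γ z = 2c√K_a, so z_c = 2c/(γ√K_a) = 2×28.9/(17.4×0.6963) = 4.771 m.

4.77 m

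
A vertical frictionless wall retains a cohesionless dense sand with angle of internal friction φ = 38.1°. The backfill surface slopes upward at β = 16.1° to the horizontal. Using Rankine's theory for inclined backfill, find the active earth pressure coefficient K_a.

K_a = cos β · (cos β − √(cos²β − cos²φ)) / (cos β + √(cos²β − cos²φ)).
cos β = 0.9608, cos φ = 0.7869, √(cos²β − cos²φ) = 0.5512.
K_a = 0.9608 × (0.9608 − 0.5512)/(0.9608 + 0.5512) = 0.2603.

0.260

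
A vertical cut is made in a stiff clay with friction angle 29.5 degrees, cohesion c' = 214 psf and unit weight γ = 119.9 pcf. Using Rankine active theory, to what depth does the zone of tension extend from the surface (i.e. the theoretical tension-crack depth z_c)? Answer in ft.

6.12 ft

K_a = tan²(45° − 29.5°/2) = 0.3401; √K_a = 0.5832.
The active pressure is zero where K_a γ z = 2c√K_a, so z_c = 2c/(γ√K_a) = 2×214/(119.9×0.5832) = 6.121 ft.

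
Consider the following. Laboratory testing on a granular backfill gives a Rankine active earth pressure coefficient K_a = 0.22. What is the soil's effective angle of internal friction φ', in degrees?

K_a = tan²(45° − φ/2) ⇒ 45° − φ/2 = arctan(√0.22) = 25.13°.
φ = 2(45° − 25.13°) = 39.74°.

39.7°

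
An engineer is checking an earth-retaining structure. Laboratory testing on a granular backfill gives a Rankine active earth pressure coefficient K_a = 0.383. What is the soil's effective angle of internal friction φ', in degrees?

26.5°

K_a = tan²(45° − φ/2) ⇒ 45° − φ/2 = arctan(√0.383) = 31.75°.
φ = 2(45° − 31.75°) = 26.50°.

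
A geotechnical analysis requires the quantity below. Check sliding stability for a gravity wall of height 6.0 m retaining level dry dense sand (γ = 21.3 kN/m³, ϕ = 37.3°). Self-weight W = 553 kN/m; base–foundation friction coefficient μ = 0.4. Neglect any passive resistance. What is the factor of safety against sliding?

K_a = tan²(45° − 37.3°/2) = 0.2453.
P_a = ½K_aγH² = 0.5×0.2453×21.3×6.0² = 94.06 kN/m, acting at H/3 = 2.000 m above the base.
FS_sliding = μW / P_a = 0.4×553 / 94.06 = 2.352.

2.35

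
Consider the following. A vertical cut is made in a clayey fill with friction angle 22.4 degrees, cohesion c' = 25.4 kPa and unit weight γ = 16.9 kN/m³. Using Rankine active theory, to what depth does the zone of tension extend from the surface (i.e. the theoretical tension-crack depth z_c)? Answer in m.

4.49 m

K_a = tan²(45° − 22.4°/2) = 0.4482; √K_a = 0.6694.
The active pressure is zero where K_a γ z = 2c√K_a, so z_c = 2c/(γ√K_a) = 2×25.4/(16.9×0.6694) = 4.490 m.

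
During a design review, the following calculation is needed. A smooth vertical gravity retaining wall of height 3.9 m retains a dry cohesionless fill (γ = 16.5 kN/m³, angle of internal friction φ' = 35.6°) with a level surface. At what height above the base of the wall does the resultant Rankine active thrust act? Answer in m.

1.30 m

K_a = 0.2641.
The pressure distribution is triangular, so the resultant acts at H/3 above the base = 3.9/3 = 1.300 m.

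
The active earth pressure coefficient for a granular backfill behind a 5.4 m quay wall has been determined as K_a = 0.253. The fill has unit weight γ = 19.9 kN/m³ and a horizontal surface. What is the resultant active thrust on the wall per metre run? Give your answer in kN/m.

73.4 kN/m

P = ½ K_a γ H² = 0.5 × 0.253 × 19.9 × 5.4² = 73.41 kN/m.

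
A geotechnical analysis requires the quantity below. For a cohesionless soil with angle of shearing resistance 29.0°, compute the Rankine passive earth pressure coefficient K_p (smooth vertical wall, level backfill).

2.88

K_p = (1 + sin φ)/(1 − sin φ) = tan²(45° + 29.0°/2) = 2.882.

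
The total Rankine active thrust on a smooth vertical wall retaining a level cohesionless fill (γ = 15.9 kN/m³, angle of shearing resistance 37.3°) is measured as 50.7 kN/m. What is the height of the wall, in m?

K_a = 0.2453. P_a = ½ K_a γ H² ⇒ H = √(2P_a/(K_a γ)).
H = √(2×50.7/(0.2453×15.9)) = 5.098 m.

5.10 m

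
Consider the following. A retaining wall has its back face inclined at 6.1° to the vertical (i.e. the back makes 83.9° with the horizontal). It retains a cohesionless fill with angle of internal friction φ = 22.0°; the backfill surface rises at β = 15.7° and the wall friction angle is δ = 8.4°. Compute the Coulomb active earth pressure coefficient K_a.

K_a = sin²(α+φ) / [sin²α · sin(α−δ) · (1 + √{sin(φ+δ)sin(φ−β) / (sin(α−δ)sin(α+β))})²].
With α = 83.9°, φ = 22.0°, δ = 8.4°, β = 15.7°: K_a = 0.6272.

0.627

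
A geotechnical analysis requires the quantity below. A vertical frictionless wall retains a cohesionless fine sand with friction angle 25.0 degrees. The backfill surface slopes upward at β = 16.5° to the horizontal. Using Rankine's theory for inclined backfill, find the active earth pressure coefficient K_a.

0.487

K_a = cos β · (cos β − √(cos²β − cos²φ)) / (cos β + √(cos²β − cos²φ)).
cos β = 0.9588, cos φ = 0.9063, √(cos²β − cos²φ) = 0.3130.
K_a = 0.9588 × (0.9588 − 0.3130)/(0.9588 + 0.3130) = 0.4869.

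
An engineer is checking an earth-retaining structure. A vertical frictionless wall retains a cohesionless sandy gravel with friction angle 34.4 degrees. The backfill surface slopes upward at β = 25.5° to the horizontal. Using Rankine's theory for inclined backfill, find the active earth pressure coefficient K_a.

0.382

K_a = cos β · (cos β − √(cos²β − cos²φ)) / (cos β + √(cos²β − cos²φ)).
cos β = 0.9026, cos φ = 0.8251, √(cos²β − cos²φ) = 0.3659.
K_a = 0.9026 × (0.9026 − 0.3659)/(0.9026 + 0.3659) = 0.3819.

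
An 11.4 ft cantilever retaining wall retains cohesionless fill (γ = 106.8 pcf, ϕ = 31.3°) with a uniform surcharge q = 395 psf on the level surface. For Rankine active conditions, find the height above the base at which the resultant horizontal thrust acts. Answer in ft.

K_a = 0.3162.
Triangular part P₁ = ½K_aγH² = 2194 at H/3 = 3.800 ft; rectangular part P₂ = K_a q H = 1424 at H/2 = 5.700 ft.
ȳ = (P₁·3.800 + P₂·5.700)/(P₁+P₂) = 4.548 ft.

4.55 ft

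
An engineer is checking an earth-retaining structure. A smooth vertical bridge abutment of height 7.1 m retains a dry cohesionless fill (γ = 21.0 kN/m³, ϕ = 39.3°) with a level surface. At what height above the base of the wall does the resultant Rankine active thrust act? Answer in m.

2.37 m

K_a = 0.2245.
The pressure distribution is triangular, so the resultant acts at H/3 above the base = 7.1/3 = 2.367 m.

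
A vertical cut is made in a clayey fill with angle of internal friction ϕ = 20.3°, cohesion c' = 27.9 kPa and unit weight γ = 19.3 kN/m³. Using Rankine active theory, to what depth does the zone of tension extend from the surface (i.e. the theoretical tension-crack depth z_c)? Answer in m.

K_a = tan²(45° − 20.3°/2) = 0.4849; √K_a = 0.6963.
The active pressure is zero where K_a γ z = 2c√K_a, so z_c = 2c/(γ√K_a) = 2×27.9/(19.3×0.6963) = 4.152 m.

4.15 m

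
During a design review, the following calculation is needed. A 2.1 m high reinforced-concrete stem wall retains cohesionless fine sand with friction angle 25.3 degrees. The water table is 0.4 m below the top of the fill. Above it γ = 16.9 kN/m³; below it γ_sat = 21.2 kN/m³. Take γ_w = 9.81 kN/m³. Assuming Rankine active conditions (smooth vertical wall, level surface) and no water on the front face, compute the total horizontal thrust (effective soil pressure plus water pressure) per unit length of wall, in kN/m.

25.9 kN/m

K_a = tan²(45° − φ/2) = 0.4012.
γ' = 21.2 − 9.81 = 11.39 kN/m³. Depth below WT = 1.7 m.
σ'_h at WT = K_a γ d_w = 2.712 kPa; at base = 2.712 + K_a γ' × 1.7 = 10.48 kPa.
P₁ (0–0.4 m) = ½×2.712×0.4 = 0.5424. P₂ (0.4–2.1 m) = ½(2.712+10.48)×1.7 = 11.21.
P_w = ½ γ_w h₂² = 0.5×9.81×1.7² = 14.18. Total = 0.5424+11.21+14.18 = 25.93 kN/m.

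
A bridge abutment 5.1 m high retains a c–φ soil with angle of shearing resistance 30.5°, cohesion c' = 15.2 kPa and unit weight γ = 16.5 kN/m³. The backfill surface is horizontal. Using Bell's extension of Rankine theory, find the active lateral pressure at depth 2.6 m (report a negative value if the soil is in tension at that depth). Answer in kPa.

K_a = (1 − sin φ)/(1 + sin φ) = 0.3267.
σ_a = K_a γ z − 2c√K_a = 0.3267×16.5×2.6 − 2×15.2×0.5715 = -3.361 kPa.

-3.36 kPa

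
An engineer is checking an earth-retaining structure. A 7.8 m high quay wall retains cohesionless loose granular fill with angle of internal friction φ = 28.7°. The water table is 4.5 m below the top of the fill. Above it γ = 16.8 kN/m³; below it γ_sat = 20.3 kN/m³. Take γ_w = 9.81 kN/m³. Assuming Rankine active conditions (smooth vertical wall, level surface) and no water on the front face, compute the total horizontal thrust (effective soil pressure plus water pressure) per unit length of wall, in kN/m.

K_a = tan²(45° − φ/2) = 0.3511.
γ' = 20.3 − 9.81 = 10.49 kN/m³. Depth below WT = 3.3 m.
σ'_h at WT = K_a γ d_w = 26.55 kPa; at base = 26.55 + K_a γ' × 3.3 = 38.70 kPa.
P₁ (0–4.5 m) = ½×26.55×4.5 = 59.73. P₂ (4.5–7.8 m) = ½(26.55+38.70)×3.3 = 107.7.
P_w = ½ γ_w h₂² = 0.5×9.81×3.3² = 53.42. Total = 59.73+107.7+53.42 = 220.8 kN/m.

221 kN/m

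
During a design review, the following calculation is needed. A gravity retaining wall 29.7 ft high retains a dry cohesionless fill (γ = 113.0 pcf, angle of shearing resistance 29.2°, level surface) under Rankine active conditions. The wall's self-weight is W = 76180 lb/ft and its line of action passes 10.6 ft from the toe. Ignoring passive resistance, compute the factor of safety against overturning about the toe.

K_a = tan²(45° − 29.2°/2) = 0.3442.
P_a = ½K_aγH² = 0.5×0.3442×113.0×29.7² = 17150 lb/ft, acting at H/3 = 9.900 ft above the base.
Overturning moment M_o = P_a × H/3 = 17150 × 9.900 = 169800.
Resisting moment M_r = W × 10.6 = 76180 × 10.6 = 807500.
FS_overturning = M_r/M_o = 807500/169800 = 4.755.

4.75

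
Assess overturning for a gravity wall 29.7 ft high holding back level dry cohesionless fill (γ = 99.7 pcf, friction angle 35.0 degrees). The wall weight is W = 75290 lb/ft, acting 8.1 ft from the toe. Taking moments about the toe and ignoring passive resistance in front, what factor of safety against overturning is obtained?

K_a = tan²(45° − 35.0°/2) = 0.2710.
P_a = ½K_aγH² = 0.5×0.2710×99.7×29.7² = 11920 lb/ft, acting at H/3 = 9.900 ft above the base.
Overturning moment M_o = P_a × H/3 = 11920 × 9.900 = 118000.
Resisting moment M_r = W × 8.1 = 75290 × 8.1 = 609800.
FS_overturning = M_r/M_o = 609800/118000 = 5.170.

5.17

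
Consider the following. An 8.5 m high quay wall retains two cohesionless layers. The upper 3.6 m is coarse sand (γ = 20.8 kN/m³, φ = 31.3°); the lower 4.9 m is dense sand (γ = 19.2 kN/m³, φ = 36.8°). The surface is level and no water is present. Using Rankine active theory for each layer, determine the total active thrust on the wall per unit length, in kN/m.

K_a1 = tan²(45°−31.3°/2) = 0.3162; K_a2 = tan²(45°−36.8°/2) = 0.2508.
Layer 1: σ at base = K_a1 γ₁ h₁ = 23.68 kPa; P₁ = ½×23.68×3.6 = 42.62.
Layer 2: σ_v at top = γ₁h₁ = 74.88; σ_h top = K_a2×74.88 = 18.78; σ_h base = K_a2×(74.88+19.2×4.9) = 42.37.
P₂ = ½(18.78+42.37)×4.9 = 149.8. Total P_a = 42.62+149.8 = 192.4 kN/m.

192 kN/m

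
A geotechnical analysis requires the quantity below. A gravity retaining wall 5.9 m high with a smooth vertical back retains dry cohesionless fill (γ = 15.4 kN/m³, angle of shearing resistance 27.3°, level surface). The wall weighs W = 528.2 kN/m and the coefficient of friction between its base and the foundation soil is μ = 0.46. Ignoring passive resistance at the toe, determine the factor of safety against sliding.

K_a = tan²(45° − 27.3°/2) = 0.3711.
P_a = ½K_aγH² = 0.5×0.3711×15.4×5.9² = 99.48 kN/m, acting at H/3 = 1.967 m above the base.
FS_sliding = μW / P_a = 0.46×528.2 / 99.48 = 2.442.

2.44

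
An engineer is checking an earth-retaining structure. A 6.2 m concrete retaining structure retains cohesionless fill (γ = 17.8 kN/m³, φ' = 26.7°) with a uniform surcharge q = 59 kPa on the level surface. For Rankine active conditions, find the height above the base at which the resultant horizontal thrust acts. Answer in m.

K_a = 0.3800.
Triangular part P₁ = ½K_aγH² = 130.0 at H/3 = 2.067 m; rectangular part P₂ = K_a q H = 139.0 at H/2 = 3.100 m.
ȳ = (P₁·2.067 + P₂·3.100)/(P₁+P₂) = 2.601 m.

2.60 m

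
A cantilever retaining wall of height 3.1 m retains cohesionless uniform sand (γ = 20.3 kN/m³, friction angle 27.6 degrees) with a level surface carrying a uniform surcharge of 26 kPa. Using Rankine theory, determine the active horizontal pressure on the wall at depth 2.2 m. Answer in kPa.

K_a = (1 − sin φ)/(1 + sin φ) = 0.3668.
σ_v = γz + q = 20.3 × 2.2 + 26 = 70.66 kPa.
σ_h = K_a σ_v = 0.3668 × 70.66 = 25.92 kPa.

25.9 kPa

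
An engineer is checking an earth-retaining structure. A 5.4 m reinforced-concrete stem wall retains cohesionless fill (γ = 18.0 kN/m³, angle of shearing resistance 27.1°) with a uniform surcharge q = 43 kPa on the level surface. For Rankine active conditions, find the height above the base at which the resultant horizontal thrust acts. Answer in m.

2.22 m

K_a = 0.3741.
Triangular part P₁ = ½K_aγH² = 98.17 at H/3 = 1.800 m; rectangular part P₂ = K_a q H = 86.86 at H/2 = 2.700 m.
ȳ = (P₁·1.800 + P₂·2.700)/(P₁+P₂) = 2.222 m.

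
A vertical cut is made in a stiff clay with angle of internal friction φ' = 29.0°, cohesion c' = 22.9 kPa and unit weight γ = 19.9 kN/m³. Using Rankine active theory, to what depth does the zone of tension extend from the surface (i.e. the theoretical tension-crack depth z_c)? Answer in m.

K_a = tan²(45° − 29.0°/2) = 0.3470; √K_a = 0.5890.
The active pressure is zero where K_a γ z = 2c√K_a, so z_c = 2c/(γ√K_a) = 2×22.9/(19.9×0.5890) = 3.907 m.

3.91 m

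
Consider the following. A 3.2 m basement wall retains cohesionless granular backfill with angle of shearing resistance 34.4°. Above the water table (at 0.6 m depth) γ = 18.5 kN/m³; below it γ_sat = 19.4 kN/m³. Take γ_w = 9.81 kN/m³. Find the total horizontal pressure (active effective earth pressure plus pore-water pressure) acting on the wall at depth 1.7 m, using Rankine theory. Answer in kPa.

16.8 kPa

K_a = (1 − sin φ)/(1 + sin φ) = 0.2780.
γ' = 19.4 − 9.81 = 9.590 kN/m³.
Effective vertical stress at 1.7 m: σ'_v = 18.5×0.6 + 9.590×1.10 = 21.65 kPa.
σ'_h = K_a σ'_v = 0.2780 × 21.65 = 6.018 kPa; u = γ_w × 1.10 = 10.79 kPa.
Total σ_h = 6.018 + 10.79 = 16.81 kPa.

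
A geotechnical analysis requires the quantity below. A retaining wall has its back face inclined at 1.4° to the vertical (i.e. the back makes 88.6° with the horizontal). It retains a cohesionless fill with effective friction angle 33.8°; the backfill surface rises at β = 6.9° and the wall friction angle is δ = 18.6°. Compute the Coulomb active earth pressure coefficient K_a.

0.290

K_a = sin²(α+φ) / [sin²α · sin(α−δ) · (1 + √{sin(φ+δ)sin(φ−β) / (sin(α−δ)sin(α+β))})²].
With α = 88.6°, φ = 33.8°, δ = 18.6°, β = 6.9°: K_a = 0.2896.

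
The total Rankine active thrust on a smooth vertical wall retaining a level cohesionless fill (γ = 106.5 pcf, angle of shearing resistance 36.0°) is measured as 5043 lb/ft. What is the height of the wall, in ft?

19.1 ft

K_a = 0.2596. P_a = ½ K_a γ H² ⇒ H = √(2P_a/(K_a γ)).
H = √(2×5043/(0.2596×106.5)) = 19.10 ft.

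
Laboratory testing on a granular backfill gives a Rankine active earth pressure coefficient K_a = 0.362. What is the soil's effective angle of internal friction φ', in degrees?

K_a = tan²(45° − φ/2) ⇒ 45° − φ/2 = arctan(√0.362) = 31.03°.
φ = 2(45° − 31.03°) = 27.93°.

27.9°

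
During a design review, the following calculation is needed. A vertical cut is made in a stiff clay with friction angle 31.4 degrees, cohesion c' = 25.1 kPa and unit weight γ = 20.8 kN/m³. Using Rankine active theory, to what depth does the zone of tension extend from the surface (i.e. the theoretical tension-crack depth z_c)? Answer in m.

K_a = tan²(45° − 31.4°/2) = 0.3149; √K_a = 0.5612.
The active pressure is zero where K_a γ z = 2c√K_a, so z_c = 2c/(γ√K_a) = 2×25.1/(20.8×0.5612) = 4.301 m.

4.30 m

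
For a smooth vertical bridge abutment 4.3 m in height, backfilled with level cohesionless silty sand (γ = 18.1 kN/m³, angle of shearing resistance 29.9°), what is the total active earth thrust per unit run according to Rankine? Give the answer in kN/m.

56.0 kN/m

K_a = tan²(45° − φ/2) = 0.3347.
P_a = ½ K_a γ H² = 0.5 × 0.3347 × 18.1 × 4.3² = 56.00 kN/m.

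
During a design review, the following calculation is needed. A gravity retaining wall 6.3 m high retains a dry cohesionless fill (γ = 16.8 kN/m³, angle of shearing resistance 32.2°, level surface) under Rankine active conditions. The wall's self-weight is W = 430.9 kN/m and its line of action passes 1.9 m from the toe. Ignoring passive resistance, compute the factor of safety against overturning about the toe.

K_a = tan²(45° − 32.2°/2) = 0.3047.
P_a = ½K_aγH² = 0.5×0.3047×16.8×6.3² = 101.6 kN/m, acting at H/3 = 2.100 m above the base.
Overturning moment M_o = P_a × H/3 = 101.6 × 2.100 = 213.4.
Resisting moment M_r = W × 1.9 = 430.9 × 1.9 = 818.7.
FS_overturning = M_r/M_o = 818.7/213.4 = 3.837.

3.84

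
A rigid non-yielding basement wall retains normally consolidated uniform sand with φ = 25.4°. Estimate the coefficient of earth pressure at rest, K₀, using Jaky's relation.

K₀ = 1 − sin φ' = 1 − sin 25.4° = 0.5711.

0.571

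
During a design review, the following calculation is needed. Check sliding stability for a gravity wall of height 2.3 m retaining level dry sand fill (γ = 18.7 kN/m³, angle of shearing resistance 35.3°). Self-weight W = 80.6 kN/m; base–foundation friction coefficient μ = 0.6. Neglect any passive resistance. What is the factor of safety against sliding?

K_a = tan²(45° − 35.3°/2) = 0.2675.
P_a = ½K_aγH² = 0.5×0.2675×18.7×2.3² = 13.23 kN/m, acting at H/3 = 0.7667 m above the base.
FS_sliding = μW / P_a = 0.6×80.6 / 13.23 = 3.654.

3.65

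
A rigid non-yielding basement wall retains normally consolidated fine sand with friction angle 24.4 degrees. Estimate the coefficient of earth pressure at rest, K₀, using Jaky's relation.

0.587

K₀ = 1 − sin φ' = 1 − sin 24.4° = 0.5869.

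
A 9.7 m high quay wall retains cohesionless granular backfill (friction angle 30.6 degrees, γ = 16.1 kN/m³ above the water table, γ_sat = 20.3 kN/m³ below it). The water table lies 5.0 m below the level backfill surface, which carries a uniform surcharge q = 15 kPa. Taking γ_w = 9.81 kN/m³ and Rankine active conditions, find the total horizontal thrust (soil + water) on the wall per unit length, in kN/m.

382 kN/m

K_a = tan²(45° − φ/2) = 0.3253.
γ' = 20.3 − 9.81 = 10.49 kN/m³. h₂ = H − d_w = 4.7 m.
σ'_h: at surface K_a·q = 4.880; at WT K_a(q+γd_w) = 31.07; at base K_a(q+γd_w+γ'h₂) = 47.11 kPa.
P₁ = ½(4.880+31.07)×5.0 = 89.88; P₂ = ½(31.07+47.11)×4.7 = 183.7; P_w = ½γ_w h₂² = 108.4.
Total = 89.88+183.7+108.4 = 382.0 kN/m.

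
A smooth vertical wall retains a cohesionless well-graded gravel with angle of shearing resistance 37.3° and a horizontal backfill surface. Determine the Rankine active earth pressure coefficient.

0.245

K_a = (1 − sin φ)/(1 + sin φ) = (1 − sin 37.3°)/(1 + sin 37.3°) = 0.2453.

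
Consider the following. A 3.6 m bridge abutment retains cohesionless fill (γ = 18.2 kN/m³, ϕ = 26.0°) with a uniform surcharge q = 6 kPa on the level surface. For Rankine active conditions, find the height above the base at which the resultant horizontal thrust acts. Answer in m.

1.29 m

K_a = 0.3905.
Triangular part P₁ = ½K_aγH² = 46.05 at H/3 = 1.200 m; rectangular part P₂ = K_a q H = 8.434 at H/2 = 1.800 m.
ȳ = (P₁·1.200 + P₂·1.800)/(P₁+P₂) = 1.293 m.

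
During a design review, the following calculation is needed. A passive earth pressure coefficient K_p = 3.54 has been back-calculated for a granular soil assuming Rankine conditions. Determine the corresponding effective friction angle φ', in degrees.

34.0°

K_p = (1+sin φ)/(1−sin φ) ⇒ sin φ = (K_p − 1)/(K_p + 1) = 0.5595.
φ = arcsin(0.5595) = 34.02°.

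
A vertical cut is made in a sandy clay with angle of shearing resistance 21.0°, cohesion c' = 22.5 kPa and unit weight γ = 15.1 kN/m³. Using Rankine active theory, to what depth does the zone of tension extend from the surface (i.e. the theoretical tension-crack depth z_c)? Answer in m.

4.34 m

K_a = tan²(45° − 21.0°/2) = 0.4724; √K_a = 0.6873.
The active pressure is zero where K_a γ z = 2c√K_a, so z_c = 2c/(γ√K_a) = 2×22.5/(15.1×0.6873) = 4.336 m.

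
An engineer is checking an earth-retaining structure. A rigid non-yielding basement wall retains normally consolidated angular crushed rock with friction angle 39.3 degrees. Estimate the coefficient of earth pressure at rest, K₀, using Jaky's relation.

K₀ = 1 − sin φ' = 1 − sin 39.3° = 0.3666.

0.367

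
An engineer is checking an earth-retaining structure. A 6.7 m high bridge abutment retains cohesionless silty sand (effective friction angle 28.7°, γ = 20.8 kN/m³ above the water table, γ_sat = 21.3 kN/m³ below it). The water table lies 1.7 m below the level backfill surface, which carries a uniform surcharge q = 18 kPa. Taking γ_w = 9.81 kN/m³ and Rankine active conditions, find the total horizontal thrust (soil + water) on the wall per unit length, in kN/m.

K_a = tan²(45° − φ/2) = 0.3511.
γ' = 21.3 − 9.81 = 11.49 kN/m³. h₂ = H − d_w = 5.0 m.
σ'_h: at surface K_a·q = 6.321; at WT K_a(q+γd_w) = 18.74; at base K_a(q+γd_w+γ'h₂) = 38.91 kPa.
P₁ = ½(6.321+18.74)×1.7 = 21.30; P₂ = ½(18.74+38.91)×5.0 = 144.1; P_w = ½γ_w h₂² = 122.6.
Total = 21.30+144.1+122.6 = 288.0 kN/m.

288 kN/m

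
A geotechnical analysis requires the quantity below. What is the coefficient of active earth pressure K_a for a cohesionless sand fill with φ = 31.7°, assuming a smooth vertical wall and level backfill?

K_a = tan²(45° − φ/2) = tan²(29.15°) = 0.3111.

0.311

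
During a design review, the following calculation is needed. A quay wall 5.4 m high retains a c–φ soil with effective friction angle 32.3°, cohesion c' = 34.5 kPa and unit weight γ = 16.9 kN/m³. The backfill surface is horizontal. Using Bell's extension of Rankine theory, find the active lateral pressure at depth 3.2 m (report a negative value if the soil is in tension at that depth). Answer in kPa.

K_a = (1 − sin φ)/(1 + sin φ) = 0.3035.
σ_a = K_a γ z − 2c√K_a = 0.3035×16.9×3.2 − 2×34.5×0.5509 = -21.60 kPa.

-21.6 kPa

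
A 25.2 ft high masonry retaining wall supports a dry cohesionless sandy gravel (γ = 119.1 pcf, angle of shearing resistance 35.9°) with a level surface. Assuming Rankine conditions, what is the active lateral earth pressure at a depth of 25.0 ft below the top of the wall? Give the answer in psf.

K_a = (1 − sin φ)/(1 + sin φ) = 0.2607.
σ_h = K_a γ z = 0.2607 × 119.1 × 25.0 = 776.3 psf.

776 psf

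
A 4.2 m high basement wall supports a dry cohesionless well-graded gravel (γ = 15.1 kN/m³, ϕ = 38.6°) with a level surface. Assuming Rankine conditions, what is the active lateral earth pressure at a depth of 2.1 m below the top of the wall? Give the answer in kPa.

K_a = (1 − sin φ)/(1 + sin φ) = 0.2316.
σ_h = K_a γ z = 0.2316 × 15.1 × 2.1 = 7.345 kPa.

7.34 kPa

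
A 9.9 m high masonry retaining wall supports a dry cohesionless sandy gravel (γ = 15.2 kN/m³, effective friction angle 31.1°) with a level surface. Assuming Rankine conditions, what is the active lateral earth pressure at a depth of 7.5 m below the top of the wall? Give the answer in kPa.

K_a = (1 − sin φ)/(1 + sin φ) = 0.3188.
σ_h = K_a γ z = 0.3188 × 15.2 × 7.5 = 36.34 kPa.

36.3 kPa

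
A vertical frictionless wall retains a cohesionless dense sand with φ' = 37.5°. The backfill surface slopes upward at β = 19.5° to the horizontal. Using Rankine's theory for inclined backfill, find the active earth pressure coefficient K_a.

K_a = cos β · (cos β − √(cos²β − cos²φ)) / (cos β + √(cos²β − cos²φ)).
cos β = 0.9426, cos φ = 0.7934, √(cos²β − cos²φ) = 0.5091.
K_a = 0.9426 × (0.9426 − 0.5091)/(0.9426 + 0.5091) = 0.2815.

0.282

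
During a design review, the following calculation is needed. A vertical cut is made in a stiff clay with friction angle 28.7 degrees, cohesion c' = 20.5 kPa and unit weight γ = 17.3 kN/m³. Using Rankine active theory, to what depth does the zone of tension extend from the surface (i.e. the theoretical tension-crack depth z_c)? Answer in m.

4.00 m

K_a = tan²(45° − 28.7°/2) = 0.3511; √K_a = 0.5926.
The active pressure is zero where K_a γ z = 2c√K_a, so z_c = 2c/(γ√K_a) = 2×20.5/(17.3×0.5926) = 3.999 m.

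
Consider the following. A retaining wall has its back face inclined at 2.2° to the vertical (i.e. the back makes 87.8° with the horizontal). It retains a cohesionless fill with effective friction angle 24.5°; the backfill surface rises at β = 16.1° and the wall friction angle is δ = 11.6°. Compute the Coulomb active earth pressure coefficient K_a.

0.521

K_a = sin²(α+φ) / [sin²α · sin(α−δ) · (1 + √{sin(φ+δ)sin(φ−β) / (sin(α−δ)sin(α+β))})²].
With α = 87.8°, φ = 24.5°, δ = 11.6°, β = 16.1°: K_a = 0.5206.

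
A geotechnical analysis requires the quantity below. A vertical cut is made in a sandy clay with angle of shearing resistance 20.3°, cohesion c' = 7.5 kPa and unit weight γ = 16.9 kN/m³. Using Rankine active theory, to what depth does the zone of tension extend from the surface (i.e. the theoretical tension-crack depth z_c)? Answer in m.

K_a = tan²(45° − 20.3°/2) = 0.4849; √K_a = 0.6963.
The active pressure is zero where K_a γ z = 2c√K_a, so z_c = 2c/(γ√K_a) = 2×7.5/(16.9×0.6963) = 1.275 m.

1.27 m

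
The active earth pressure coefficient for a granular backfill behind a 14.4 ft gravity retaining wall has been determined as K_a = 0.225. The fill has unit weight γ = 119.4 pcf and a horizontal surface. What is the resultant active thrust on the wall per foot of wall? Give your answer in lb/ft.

2790 lb/ft

P = ½ K_a γ H² = 0.5 × 0.225 × 119.4 × 14.4² = 2785 lb/ft.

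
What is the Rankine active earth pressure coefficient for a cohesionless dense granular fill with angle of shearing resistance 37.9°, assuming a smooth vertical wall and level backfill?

K_a = tan²(45° − φ/2) = tan²(26.05°) = 0.2389.

0.239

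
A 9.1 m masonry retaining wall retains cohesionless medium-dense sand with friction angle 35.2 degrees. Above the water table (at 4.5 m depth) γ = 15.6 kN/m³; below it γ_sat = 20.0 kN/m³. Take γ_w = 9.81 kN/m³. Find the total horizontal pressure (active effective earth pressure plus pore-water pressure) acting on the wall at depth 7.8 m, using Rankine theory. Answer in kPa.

60.3 kPa

K_a = (1 − sin φ)/(1 + sin φ) = 0.2687.
γ' = 20.0 − 9.81 = 10.19 kN/m³.
Effective vertical stress at 7.8 m: σ'_v = 15.6×4.5 + 10.19×3.30 = 103.8 kPa.
σ'_h = K_a σ'_v = 0.2687 × 103.8 = 27.90 kPa; u = γ_w × 3.30 = 32.37 kPa.
Total σ_h = 27.90 + 32.37 = 60.27 kPa.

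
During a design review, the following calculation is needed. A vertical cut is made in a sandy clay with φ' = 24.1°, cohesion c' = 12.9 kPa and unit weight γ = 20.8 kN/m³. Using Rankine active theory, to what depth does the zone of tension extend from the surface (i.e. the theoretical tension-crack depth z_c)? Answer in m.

K_a = tan²(45° − 24.1°/2) = 0.4201; √K_a = 0.6482.
The active pressure is zero where K_a γ z = 2c√K_a, so z_c = 2c/(γ√K_a) = 2×12.9/(20.8×0.6482) = 1.914 m.

1.91 m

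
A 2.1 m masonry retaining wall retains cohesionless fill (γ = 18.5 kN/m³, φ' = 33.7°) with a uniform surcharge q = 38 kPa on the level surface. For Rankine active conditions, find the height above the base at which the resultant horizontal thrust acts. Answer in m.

K_a = 0.2863.
Triangular part P₁ = ½K_aγH² = 11.68 at H/3 = 0.7000 m; rectangular part P₂ = K_a q H = 22.85 at H/2 = 1.050 m.
ȳ = (P₁·0.7000 + P₂·1.050)/(P₁+P₂) = 0.9316 m.

0.932 m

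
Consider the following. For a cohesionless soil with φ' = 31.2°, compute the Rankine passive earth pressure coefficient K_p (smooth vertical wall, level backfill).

K_p = (1 + sin φ)/(1 − sin φ) = tan²(45° + 31.2°/2) = 3.150.

3.15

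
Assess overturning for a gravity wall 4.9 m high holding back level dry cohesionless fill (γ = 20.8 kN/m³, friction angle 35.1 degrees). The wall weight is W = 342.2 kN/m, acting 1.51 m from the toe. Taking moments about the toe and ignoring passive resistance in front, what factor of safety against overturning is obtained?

K_a = tan²(45° − 35.1°/2) = 0.2698.
P_a = ½K_aγH² = 0.5×0.2698×20.8×4.9² = 67.38 kN/m, acting at H/3 = 1.633 m above the base.
Overturning moment M_o = P_a × H/3 = 67.38 × 1.633 = 110.1.
Resisting moment M_r = W × 1.51 = 342.2 × 1.51 = 516.7.
FS_overturning = M_r/M_o = 516.7/110.1 = 4.695.

4.70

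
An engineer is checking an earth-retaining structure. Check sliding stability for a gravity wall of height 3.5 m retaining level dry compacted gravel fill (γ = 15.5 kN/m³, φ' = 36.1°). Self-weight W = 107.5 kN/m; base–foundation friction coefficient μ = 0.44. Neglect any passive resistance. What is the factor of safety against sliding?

K_a = tan²(45° − 36.1°/2) = 0.2585.
P_a = ½K_aγH² = 0.5×0.2585×15.5×3.5² = 24.54 kN/m, acting at H/3 = 1.167 m above the base.
FS_sliding = μW / P_a = 0.44×107.5 / 24.54 = 1.927.

1.93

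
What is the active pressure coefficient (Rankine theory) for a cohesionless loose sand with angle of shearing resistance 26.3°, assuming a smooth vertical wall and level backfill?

0.386

K_a = tan²(45° − φ/2) = tan²(31.85°) = 0.3859.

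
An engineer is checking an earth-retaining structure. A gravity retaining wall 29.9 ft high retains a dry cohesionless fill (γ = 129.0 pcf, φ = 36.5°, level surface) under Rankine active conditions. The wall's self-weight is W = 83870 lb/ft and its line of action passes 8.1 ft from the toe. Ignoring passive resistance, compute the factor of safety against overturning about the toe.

K_a = tan²(45° − 36.5°/2) = 0.2541.
P_a = ½K_aγH² = 0.5×0.2541×129.0×29.9² = 14650 lb/ft, acting at H/3 = 9.967 ft above the base.
Overturning moment M_o = P_a × H/3 = 14650 × 9.967 = 146000.
Resisting moment M_r = W × 8.1 = 83870 × 8.1 = 679300.
FS_overturning = M_r/M_o = 679300/146000 = 4.653.

4.65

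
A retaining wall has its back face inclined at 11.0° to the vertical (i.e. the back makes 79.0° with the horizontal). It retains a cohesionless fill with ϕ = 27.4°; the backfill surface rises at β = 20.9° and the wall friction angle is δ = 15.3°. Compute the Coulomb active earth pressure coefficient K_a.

K_a = sin²(α+φ) / [sin²α · sin(α−δ) · (1 + √{sin(φ+δ)sin(φ−β) / (sin(α−δ)sin(α+β))})²].
With α = 79.0°, φ = 27.4°, δ = 15.3°, β = 20.9°: K_a = 0.6354.

0.635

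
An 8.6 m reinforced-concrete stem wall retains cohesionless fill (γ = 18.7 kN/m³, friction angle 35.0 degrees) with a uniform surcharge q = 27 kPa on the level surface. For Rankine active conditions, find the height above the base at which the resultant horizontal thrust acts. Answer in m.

3.23 m

K_a = 0.2710.
Triangular part P₁ = ½K_aγH² = 187.4 at H/3 = 2.867 m; rectangular part P₂ = K_a q H = 62.92 at H/2 = 4.300 m.
ȳ = (P₁·2.867 + P₂·4.300)/(P₁+P₂) = 3.227 m.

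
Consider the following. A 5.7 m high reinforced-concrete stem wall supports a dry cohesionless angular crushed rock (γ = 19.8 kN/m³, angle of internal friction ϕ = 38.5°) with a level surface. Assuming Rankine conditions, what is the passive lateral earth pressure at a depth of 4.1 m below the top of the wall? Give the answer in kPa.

K_p = (1 + sin φ)/(1 − sin φ) = 4.298.
σ_h = K_p γ z = 4.298 × 19.8 × 4.1 = 348.9 kPa.

349 kPa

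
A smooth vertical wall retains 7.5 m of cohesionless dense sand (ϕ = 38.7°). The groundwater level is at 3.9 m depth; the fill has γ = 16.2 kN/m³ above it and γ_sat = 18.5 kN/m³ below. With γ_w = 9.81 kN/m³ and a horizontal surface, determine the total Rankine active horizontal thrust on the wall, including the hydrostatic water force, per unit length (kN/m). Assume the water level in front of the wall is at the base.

K_a = tan²(45° − φ/2) = 0.2306.
γ' = 18.5 − 9.81 = 8.690 kN/m³. Depth below WT = 3.6 m.
σ'_h at WT = K_a γ d_w = 14.57 kPa; at base = 14.57 + K_a γ' × 3.6 = 21.78 kPa.
P₁ (0–3.9 m) = ½×14.57×3.9 = 28.41. P₂ (3.9–7.5 m) = ½(14.57+21.78)×3.6 = 65.43.
P_w = ½ γ_w h₂² = 0.5×9.81×3.6² = 63.57. Total = 28.41+65.43+63.57 = 157.4 kN/m.

157 kN/m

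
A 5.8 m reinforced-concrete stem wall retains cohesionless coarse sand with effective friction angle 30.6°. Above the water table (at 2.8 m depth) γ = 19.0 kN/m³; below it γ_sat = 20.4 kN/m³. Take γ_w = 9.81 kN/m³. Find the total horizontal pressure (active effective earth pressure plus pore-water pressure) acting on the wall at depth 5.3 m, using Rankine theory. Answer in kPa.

50.4 kPa

K_a = (1 − sin φ)/(1 + sin φ) = 0.3253.
γ' = 20.4 − 9.81 = 10.59 kN/m³.
Effective vertical stress at 5.3 m: σ'_v = 19.0×2.8 + 10.59×2.50 = 79.67 kPa.
σ'_h = K_a σ'_v = 0.3253 × 79.67 = 25.92 kPa; u = γ_w × 2.50 = 24.53 kPa.
Total σ_h = 25.92 + 24.53 = 50.45 kPa.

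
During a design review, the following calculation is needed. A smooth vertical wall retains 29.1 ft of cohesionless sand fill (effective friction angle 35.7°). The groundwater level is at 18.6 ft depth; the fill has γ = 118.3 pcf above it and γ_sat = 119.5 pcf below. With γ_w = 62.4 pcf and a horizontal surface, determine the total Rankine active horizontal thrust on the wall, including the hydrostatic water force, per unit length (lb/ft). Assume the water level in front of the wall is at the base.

15700 lb/ft

K_a = tan²(45° − φ/2) = 0.2630.
γ' = 119.5 − 62.4 = 57.10 pcf. Depth below WT = 10.5 ft.
σ'_h at WT = K_a γ d_w = 578.7 psf; at base = 578.7 + K_a γ' × 10.5 = 736.4 psf.
P₁ (0–18.6 ft) = ½×578.7×18.6 = 5382. P₂ (18.6–29.1 ft) = ½(578.7+736.4)×10.5 = 6904.
P_w = ½ γ_w h₂² = 0.5×62.4×10.5² = 3440. Total = 5382+6904+3440 = 15730 lb/ft.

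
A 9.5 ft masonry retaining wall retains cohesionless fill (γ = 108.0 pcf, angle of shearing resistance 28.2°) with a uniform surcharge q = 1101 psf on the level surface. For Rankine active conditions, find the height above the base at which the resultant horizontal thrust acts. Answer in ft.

4.25 ft

K_a = 0.3582.
Triangular part P₁ = ½K_aγH² = 1746 at H/3 = 3.167 ft; rectangular part P₂ = K_a q H = 3746 at H/2 = 4.750 ft.
ȳ = (P₁·3.167 + P₂·4.750)/(P₁+P₂) = 4.247 ft.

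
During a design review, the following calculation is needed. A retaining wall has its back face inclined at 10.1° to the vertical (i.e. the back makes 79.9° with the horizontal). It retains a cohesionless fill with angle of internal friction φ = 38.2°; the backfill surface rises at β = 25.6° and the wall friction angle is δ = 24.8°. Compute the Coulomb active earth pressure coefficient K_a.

K_a = sin²(α+φ) / [sin²α · sin(α−δ) · (1 + √{sin(φ+δ)sin(φ−β) / (sin(α−δ)sin(α+β))})²].
With α = 79.9°, φ = 38.2°, δ = 24.8°, β = 25.6°: K_a = 0.4374.

0.437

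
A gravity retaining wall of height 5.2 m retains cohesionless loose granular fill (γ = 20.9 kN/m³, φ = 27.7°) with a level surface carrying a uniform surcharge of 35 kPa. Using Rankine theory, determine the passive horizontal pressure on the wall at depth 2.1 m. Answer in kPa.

216 kPa

K_p = (1 + sin φ)/(1 − sin φ) = 2.737.
σ_v = γz + q = 20.9 × 2.1 + 35 = 78.89 kPa.
σ_h = K_p σ_v = 2.737 × 78.89 = 215.9 kPa.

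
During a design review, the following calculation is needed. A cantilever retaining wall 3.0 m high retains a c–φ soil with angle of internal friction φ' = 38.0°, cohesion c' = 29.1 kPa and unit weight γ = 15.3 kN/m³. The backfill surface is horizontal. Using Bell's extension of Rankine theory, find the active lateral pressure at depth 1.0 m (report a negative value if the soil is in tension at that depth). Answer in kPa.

-24.7 kPa

K_a = (1 − sin φ)/(1 + sin φ) = 0.2379.
σ_a = K_a γ z − 2c√K_a = 0.2379×15.3×1.0 − 2×29.1×0.4877 = -24.75 kPa.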